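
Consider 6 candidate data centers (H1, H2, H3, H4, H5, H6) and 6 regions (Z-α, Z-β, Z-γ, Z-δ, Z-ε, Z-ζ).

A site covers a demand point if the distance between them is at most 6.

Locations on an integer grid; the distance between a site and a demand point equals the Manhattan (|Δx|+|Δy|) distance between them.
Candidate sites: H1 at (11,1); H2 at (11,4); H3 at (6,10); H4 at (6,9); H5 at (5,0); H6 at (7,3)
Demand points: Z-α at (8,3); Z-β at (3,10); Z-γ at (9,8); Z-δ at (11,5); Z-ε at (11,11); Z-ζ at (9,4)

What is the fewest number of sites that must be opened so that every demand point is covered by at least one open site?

Coverage sets (demand points within 6 of each site):
  H1: {Z-α, Z-δ, Z-ζ}
  H2: {Z-α, Z-γ, Z-δ, Z-ζ}
  H3: {Z-β, Z-γ, Z-ε}
  H4: {Z-β, Z-γ}
  H5: {Z-α}
  H6: {Z-α, Z-δ, Z-ζ}
No single site covers all 6 demand points.
But {H1, H3} covers everything, so the minimum is 2.

2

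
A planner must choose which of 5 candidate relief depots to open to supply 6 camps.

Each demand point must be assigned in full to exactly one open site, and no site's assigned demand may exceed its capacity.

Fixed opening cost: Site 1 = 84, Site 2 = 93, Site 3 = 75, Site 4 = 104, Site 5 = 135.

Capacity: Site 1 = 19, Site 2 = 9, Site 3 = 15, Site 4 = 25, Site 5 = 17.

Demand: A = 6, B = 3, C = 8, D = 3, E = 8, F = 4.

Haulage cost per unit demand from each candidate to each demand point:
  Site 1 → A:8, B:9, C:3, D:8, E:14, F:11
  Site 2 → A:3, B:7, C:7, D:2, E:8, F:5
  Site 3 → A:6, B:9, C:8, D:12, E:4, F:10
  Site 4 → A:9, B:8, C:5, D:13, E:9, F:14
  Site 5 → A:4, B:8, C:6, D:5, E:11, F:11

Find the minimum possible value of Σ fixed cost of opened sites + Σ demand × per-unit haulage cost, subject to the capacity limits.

346

Open {Site 1, Site 3}; cheapest assignment that respects the capacities:
  Site 1 (cap 19, load 18): B, C, D, F — cost 3×9 + 8×3 + 3×8 + 4×11 = 119
  Site 3 (cap 15, load 14): A, E — cost 6×6 + 8×4 = 68
  Shipping 187, fixed 159 → total 346.
  Any other capacity-feasible assignment to {Site 1, Site 3} ships for at least 187.
Compare {Site 3, Site 5}: its best feasible assignment gives total 396.
Compare {Site 1, Site 2, Site 3}: its best feasible assignment gives total 397.
Every other set of open sites that can feasibly serve all demand totals ≥ 396 even under its best assignment. Minimum: 346.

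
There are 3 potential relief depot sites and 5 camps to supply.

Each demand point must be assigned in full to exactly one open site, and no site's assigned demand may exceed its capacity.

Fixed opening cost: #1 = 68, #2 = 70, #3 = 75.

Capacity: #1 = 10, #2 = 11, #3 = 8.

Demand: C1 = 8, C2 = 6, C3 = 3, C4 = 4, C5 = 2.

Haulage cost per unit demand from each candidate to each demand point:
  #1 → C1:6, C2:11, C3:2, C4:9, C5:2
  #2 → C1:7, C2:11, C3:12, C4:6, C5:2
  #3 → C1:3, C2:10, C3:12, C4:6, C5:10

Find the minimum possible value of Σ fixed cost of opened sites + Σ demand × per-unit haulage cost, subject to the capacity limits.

Open {#1, #2, #3}; cheapest assignment that respects the capacities:
  #1 (cap 10, load 9): C2, C3 — cost 6×11 + 3×2 = 72
  #2 (cap 11, load 6): C4, C5 — cost 4×6 + 2×2 = 28
  #3 (cap 8, load 8): C1 — cost 8×3 = 24
  Shipping 124, fixed 213 → total 337.
  Any other capacity-feasible assignment to {#1, #2, #3} ships for at least 124.
Total demand is 23 and no other set of sites has combined capacity ≥ 23, so {#1, #2, #3} is the only feasible choice of open sites. Minimum: 337.

337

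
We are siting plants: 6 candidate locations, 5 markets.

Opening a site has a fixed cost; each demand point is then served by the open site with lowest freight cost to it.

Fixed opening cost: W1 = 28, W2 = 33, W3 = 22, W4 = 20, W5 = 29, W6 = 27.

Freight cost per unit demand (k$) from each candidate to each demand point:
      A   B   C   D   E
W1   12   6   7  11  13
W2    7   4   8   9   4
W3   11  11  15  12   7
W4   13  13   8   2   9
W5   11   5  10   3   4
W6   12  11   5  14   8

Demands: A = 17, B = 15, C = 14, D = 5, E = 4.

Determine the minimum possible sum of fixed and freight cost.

Open {W2, W4, W6}: assign each demand point to its cheapest open site.
  A→W2 17×7=119, B→W2 15×4=60, C→W6 14×5=70, D→W4 5×2=10, E→W2 4×4=16
  freight cost 275, fixed 80 → total 355.
Compare {W2, W5, W6}: freight cost 280 + fixed 89 = 369.
Compare {W2, W4}: freight cost 317 + fixed 53 = 370.
Compare {W2, W6}: freight cost 310 + fixed 60 = 370.
All other subsets cost ≥ 369. Minimum total cost: 355.

355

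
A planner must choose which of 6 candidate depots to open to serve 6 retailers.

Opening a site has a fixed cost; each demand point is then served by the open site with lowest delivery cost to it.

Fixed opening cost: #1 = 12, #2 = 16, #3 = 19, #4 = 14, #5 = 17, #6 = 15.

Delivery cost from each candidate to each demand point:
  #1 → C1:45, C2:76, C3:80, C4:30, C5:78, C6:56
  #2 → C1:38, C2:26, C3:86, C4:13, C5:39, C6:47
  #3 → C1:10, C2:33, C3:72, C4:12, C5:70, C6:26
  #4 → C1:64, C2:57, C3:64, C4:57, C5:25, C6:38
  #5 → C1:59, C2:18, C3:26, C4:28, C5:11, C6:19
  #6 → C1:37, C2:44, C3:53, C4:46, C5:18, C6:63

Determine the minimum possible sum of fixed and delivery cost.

132

Open {#3, #5}: assign each demand point to its cheapest open site.
  C1→#3 10, C2→#5 18, C3→#5 26, C4→#3 12, C5→#5 11, C6→#5 19
  delivery cost 96, fixed 36 → total 132.
Compare {#1, #3, #5}: delivery cost 96 + fixed 48 = 144.
Compare {#3, #4, #5}: delivery cost 96 + fixed 50 = 146.
Compare {#3, #5, #6}: delivery cost 96 + fixed 51 = 147.
All other subsets cost ≥ 144. Minimum total cost: 132.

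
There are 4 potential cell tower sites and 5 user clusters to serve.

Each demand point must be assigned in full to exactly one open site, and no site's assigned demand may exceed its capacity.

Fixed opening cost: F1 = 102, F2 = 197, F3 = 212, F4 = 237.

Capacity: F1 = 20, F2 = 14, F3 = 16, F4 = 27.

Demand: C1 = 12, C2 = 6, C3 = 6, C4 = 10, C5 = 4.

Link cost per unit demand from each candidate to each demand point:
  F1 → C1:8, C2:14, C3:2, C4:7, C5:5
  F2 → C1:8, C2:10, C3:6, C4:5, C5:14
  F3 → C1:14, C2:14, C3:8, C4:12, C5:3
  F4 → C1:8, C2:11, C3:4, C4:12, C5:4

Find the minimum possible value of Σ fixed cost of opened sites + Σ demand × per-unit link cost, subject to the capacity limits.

Open {F1, F4}; cheapest assignment that respects the capacities:
  F1 (cap 20, load 16): C3, C4 — cost 6×2 + 10×7 = 82
  F4 (cap 27, load 22): C1, C2, C5 — cost 12×8 + 6×11 + 4×4 = 178
  Shipping 260, fixed 339 → total 599.
  Any other capacity-feasible assignment to {F1, F4} ships for at least 260.
Compare {F2, F4}: its best feasible assignment gives total 726.
Compare {F1, F2, F3}: its best feasible assignment gives total 765.
Every other set of open sites that can feasibly serve all demand totals ≥ 726 even under its best assignment. Minimum: 599.

599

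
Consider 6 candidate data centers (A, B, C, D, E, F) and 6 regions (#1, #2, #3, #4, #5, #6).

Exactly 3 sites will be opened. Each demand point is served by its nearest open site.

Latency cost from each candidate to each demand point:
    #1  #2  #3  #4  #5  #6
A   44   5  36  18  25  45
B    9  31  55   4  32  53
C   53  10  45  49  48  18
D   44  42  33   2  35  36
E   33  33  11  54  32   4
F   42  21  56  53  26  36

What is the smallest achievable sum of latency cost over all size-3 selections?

Open {A, B, E}.
  #1→B 9, #2→A 5, #3→E 11, #4→B 4, #5→A 25, #6→E 4  ⇒ total 58.
Compare {B, C, E}: total 70.
Compare {B, E, F}: total 75.
No size-3 selection does better; minimum is 58.

58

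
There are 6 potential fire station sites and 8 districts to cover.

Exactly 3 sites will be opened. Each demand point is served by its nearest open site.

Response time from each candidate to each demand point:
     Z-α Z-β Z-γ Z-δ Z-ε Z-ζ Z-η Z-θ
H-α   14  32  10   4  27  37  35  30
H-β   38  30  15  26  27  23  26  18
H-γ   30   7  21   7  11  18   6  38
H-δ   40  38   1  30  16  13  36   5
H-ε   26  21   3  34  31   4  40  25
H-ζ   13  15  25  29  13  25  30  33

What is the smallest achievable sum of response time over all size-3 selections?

61

Open {H-α, H-γ, H-δ}.
  Z-α→H-α 14, Z-β→H-γ 7, Z-γ→H-δ 1, Z-δ→H-α 4, Z-ε→H-γ 11, Z-ζ→H-δ 13, Z-η→H-γ 6, Z-θ→H-δ 5  ⇒ total 61.
Compare {H-γ, H-δ, H-ζ}: total 63.
Compare {H-γ, H-δ, H-ε}: total 67.
No size-3 selection does better; minimum is 61.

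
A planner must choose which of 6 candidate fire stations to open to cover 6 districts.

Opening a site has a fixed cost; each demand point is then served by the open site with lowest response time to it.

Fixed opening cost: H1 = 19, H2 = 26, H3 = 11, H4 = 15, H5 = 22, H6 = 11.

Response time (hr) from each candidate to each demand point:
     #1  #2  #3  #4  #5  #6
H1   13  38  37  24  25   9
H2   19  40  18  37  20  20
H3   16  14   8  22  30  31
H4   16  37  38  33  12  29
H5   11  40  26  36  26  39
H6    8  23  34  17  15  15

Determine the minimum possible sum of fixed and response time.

Open {H3, H6}: assign each demand point to its cheapest open site.
  #1→H6 8, #2→H3 14, #3→H3 8, #4→H6 17, #5→H6 15, #6→H6 15
  response time 77, fixed 22 → total 99.
Compare {H3, H4, H6}: response time 74 + fixed 37 = 111.
Compare {H1, H3, H6}: response time 71 + fixed 41 = 112.
Compare {H1, H3}: response time 91 + fixed 30 = 121.
All other subsets cost ≥ 111. Minimum total cost: 99.

99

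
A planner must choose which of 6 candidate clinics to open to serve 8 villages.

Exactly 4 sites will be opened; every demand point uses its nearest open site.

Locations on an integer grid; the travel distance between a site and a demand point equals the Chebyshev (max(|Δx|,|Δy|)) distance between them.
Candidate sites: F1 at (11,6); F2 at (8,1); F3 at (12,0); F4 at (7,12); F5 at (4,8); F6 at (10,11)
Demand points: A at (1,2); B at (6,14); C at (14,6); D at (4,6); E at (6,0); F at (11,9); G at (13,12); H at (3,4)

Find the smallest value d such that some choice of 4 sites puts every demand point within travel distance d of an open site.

Open {F1, F2, F3, F5}.
  Farthest demand point is A at travel distance 6 (to F5); all others are ≤ 6.
With {F1, F2, F4, F5} the worst case is 6.
With {F1, F2, F5, F6} the worst case is 6.
No size-4 selection achieves below 6.

6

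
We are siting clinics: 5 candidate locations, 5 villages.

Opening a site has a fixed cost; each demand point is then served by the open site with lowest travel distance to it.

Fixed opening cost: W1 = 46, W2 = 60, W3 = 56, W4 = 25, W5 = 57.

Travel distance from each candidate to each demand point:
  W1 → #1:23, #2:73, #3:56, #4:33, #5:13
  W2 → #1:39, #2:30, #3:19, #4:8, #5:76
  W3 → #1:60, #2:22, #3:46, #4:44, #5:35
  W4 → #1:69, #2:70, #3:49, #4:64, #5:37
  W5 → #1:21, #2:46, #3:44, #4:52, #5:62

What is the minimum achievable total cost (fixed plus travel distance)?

199

Open {W1, W2}: assign each demand point to its cheapest open site.
  #1→W1 23, #2→W2 30, #3→W2 19, #4→W2 8, #5→W1 13
  travel distance 93, fixed 106 → total 199.
Compare {W2, W4}: travel distance 133 + fixed 85 = 218.
Compare {W1, W2, W4}: travel distance 93 + fixed 131 = 224.
Compare {W2}: travel distance 172 + fixed 60 = 232.
All other subsets cost ≥ 218. Minimum total cost: 199.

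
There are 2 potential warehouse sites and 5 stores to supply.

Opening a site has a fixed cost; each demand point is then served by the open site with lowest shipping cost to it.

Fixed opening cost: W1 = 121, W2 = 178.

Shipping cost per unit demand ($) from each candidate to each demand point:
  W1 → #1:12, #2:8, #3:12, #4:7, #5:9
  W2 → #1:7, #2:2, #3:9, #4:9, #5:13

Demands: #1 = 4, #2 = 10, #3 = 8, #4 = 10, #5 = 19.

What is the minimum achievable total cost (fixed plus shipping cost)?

Open {W1}: assign each demand point to its cheapest open site.
  #1→W1 4×12=48, #2→W1 10×8=80, #3→W1 8×12=96, #4→W1 10×7=70, #5→W1 19×9=171
  shipping cost 465, fixed 121 → total 586.
Compare {W2}: shipping cost 457 + fixed 178 = 635.
Compare {W1, W2}: shipping cost 361 + fixed 299 = 660.

586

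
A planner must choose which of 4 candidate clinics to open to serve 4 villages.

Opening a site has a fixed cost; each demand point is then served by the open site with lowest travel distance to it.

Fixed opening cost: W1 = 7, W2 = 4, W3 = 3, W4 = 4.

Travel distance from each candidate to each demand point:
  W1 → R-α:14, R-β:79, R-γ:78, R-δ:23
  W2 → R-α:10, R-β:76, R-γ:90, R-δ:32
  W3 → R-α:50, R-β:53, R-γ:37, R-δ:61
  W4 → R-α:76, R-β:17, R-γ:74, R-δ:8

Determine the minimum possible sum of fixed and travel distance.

83

Open {W2, W3, W4}: assign each demand point to its cheapest open site.
  R-α→W2 10, R-β→W4 17, R-γ→W3 37, R-δ→W4 8
  travel distance 72, fixed 11 → total 83.
Compare {W1, W3, W4}: travel distance 76 + fixed 14 = 90.
Compare {W1, W2, W3, W4}: travel distance 72 + fixed 18 = 90.
Compare {W2, W4}: travel distance 109 + fixed 8 = 117.
All other subsets cost ≥ 90. Minimum total cost: 83.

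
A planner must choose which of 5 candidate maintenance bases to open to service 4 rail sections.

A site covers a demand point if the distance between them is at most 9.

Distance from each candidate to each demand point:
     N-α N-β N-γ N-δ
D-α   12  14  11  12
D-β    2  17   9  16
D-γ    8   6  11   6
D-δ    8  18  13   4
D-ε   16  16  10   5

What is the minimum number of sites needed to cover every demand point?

2

Coverage sets (demand points within 9 of each site):
  D-α: {}
  D-β: {N-α, N-γ}
  D-γ: {N-α, N-β, N-δ}
  D-δ: {N-α, N-δ}
  D-ε: {N-δ}
No single site covers all 4 demand points.
But {D-β, D-γ} covers everything, so the minimum is 2.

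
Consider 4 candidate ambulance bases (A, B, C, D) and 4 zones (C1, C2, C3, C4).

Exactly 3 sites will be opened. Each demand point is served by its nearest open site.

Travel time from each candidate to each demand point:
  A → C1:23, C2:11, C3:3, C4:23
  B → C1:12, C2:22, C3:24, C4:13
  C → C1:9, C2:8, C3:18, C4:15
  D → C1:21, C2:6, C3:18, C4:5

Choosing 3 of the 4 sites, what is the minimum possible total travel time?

23

Open {A, C, D}.
  C1→C 9, C2→D 6, C3→A 3, C4→D 5  ⇒ total 23.
Compare {A, B, D}: total 26.
Compare {A, B, C}: total 33.
No size-3 selection does better; minimum is 23.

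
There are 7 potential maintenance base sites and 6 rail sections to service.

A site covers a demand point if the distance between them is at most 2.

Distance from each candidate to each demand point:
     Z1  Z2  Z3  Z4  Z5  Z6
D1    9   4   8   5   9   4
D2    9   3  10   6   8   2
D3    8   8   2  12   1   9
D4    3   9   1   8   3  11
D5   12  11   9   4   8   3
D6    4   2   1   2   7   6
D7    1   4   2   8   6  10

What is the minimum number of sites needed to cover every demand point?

4

Coverage sets (demand points within 2 of each site):
  D1: {}
  D2: {Z6}
  D3: {Z3, Z5}
  D4: {Z3}
  D5: {}
  D6: {Z2, Z3, Z4}
  D7: {Z1, Z3}
No 3 sites suffice: every size-3 union leaves at least one demand point uncovered.
But {D2, D3, D6, D7} covers everything, so the minimum is 4.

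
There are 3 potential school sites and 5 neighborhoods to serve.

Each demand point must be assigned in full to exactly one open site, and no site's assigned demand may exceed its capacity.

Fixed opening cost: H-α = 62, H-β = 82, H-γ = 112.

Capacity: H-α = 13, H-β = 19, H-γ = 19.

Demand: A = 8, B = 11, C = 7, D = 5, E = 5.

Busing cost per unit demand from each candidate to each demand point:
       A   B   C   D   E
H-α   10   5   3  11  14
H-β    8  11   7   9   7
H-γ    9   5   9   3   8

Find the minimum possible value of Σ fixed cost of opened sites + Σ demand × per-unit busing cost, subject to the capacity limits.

446

Open {H-α, H-β, H-γ}; cheapest assignment that respects the capacities:
  H-α (cap 13, load 7): C — cost 7×3 = 21
  H-β (cap 19, load 13): A, E — cost 8×8 + 5×7 = 99
  H-γ (cap 19, load 16): B, D — cost 11×5 + 5×3 = 70
  Shipping 190, fixed 256 → total 446.
  Any other capacity-feasible assignment to {H-α, H-β, H-γ} ships for at least 190.
Compare {H-β, H-γ}: its best feasible assignment gives total 450.
Every other set of open sites that can feasibly serve all demand totals ≥ 450 even under its best assignment. Minimum: 446.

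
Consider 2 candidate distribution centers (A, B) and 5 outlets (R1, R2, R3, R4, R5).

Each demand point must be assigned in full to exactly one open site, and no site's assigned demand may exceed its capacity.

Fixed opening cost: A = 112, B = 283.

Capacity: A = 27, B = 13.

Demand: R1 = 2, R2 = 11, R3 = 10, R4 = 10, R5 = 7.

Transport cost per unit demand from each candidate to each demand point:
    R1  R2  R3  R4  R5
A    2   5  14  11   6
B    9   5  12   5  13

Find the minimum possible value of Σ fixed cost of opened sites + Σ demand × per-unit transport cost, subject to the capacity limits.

Open {A, B}; cheapest assignment that respects the capacities:
  A (cap 27, load 27): R3, R4, R5 — cost 10×14 + 10×11 + 7×6 = 292
  B (cap 13, load 13): R1, R2 — cost 2×9 + 11×5 = 73
  Shipping 365, fixed 395 → total 760.
  Any other capacity-feasible assignment to {A, B} ships for at least 365.
Total demand is 40 and no other set of sites has combined capacity ≥ 40, so {A, B} is the only feasible choice of open sites. Minimum: 760.

760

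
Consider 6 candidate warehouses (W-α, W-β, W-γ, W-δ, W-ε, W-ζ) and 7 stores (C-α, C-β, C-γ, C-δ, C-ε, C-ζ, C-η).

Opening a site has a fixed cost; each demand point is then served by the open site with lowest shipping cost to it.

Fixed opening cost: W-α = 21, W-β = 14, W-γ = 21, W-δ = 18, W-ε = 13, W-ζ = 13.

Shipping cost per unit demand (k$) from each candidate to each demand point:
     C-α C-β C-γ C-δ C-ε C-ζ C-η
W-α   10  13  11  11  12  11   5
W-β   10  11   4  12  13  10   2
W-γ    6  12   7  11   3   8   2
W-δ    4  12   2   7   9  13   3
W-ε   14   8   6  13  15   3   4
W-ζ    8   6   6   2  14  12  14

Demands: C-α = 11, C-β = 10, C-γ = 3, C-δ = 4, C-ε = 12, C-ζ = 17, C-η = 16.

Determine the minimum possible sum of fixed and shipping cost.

Open {W-γ, W-δ, W-ε, W-ζ}: assign each demand point to its cheapest open site.
  C-α→W-δ 11×4=44, C-β→W-ζ 10×6=60, C-γ→W-δ 3×2=6, C-δ→W-ζ 4×2=8, C-ε→W-γ 12×3=36, C-ζ→W-ε 17×3=51, C-η→W-γ 16×2=32
  shipping cost 237, fixed 65 → total 302.
Compare {W-β, W-γ, W-δ, W-ε, W-ζ}: shipping cost 237 + fixed 79 = 316.
Compare {W-γ, W-ε, W-ζ}: shipping cost 271 + fixed 47 = 318.
Compare {W-α, W-γ, W-δ, W-ε, W-ζ}: shipping cost 237 + fixed 86 = 323.
All other subsets cost ≥ 316. Minimum total cost: 302.

302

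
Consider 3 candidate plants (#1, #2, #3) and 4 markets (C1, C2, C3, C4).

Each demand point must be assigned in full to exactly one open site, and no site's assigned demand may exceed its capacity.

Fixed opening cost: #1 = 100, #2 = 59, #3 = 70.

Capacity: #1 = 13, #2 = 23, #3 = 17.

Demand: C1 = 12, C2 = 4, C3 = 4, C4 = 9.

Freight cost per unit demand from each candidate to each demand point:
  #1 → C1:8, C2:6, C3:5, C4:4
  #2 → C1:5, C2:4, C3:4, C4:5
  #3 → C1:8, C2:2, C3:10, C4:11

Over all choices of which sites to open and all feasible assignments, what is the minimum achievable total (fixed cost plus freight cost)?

Open {#2, #3}; cheapest assignment that respects the capacities:
  #2 (cap 23, load 21): C1, C4 — cost 12×5 + 9×5 = 105
  #3 (cap 17, load 8): C2, C3 — cost 4×2 + 4×10 = 48
  Shipping 153, fixed 129 → total 282.
  Any other capacity-feasible assignment to {#2, #3} ships for at least 153.
Compare {#1, #2}: its best feasible assignment gives total 287.
Compare {#1, #3}: its best feasible assignment gives total 330.
Every other set of open sites that can feasibly serve all demand totals ≥ 287 even under its best assignment. Minimum: 282.

282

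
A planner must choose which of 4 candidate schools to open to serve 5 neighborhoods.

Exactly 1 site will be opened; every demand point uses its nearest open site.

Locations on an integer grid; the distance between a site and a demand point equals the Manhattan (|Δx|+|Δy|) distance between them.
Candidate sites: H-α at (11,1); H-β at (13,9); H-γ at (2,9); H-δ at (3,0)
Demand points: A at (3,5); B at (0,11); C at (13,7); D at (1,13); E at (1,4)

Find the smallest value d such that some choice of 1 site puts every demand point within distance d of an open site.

Open {H-γ}.
  Farthest demand point is C at distance 13 (to H-γ); all others are ≤ 13.
With {H-β} the worst case is 17.
With {H-δ} the worst case is 17.
No size-1 selection achieves below 13.

13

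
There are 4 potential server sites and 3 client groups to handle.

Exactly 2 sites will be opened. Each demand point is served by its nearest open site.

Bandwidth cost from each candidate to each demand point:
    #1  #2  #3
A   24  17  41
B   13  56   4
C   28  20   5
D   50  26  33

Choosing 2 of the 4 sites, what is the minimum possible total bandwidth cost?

Open {A, B}.
  #1→B 13, #2→A 17, #3→B 4  ⇒ total 34.
Compare {B, C}: total 37.
Compare {B, D}: total 43.
No size-2 selection does better; minimum is 34.

34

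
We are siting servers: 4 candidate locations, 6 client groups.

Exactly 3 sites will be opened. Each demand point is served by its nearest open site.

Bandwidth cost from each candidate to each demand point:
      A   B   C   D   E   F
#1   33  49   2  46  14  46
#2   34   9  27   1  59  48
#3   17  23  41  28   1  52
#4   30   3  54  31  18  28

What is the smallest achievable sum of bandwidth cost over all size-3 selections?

Open {#1, #2, #3}.
  A→#3 17, B→#2 9, C→#1 2, D→#2 1, E→#3 1, F→#1 46  ⇒ total 76.
Compare {#2, #3, #4}: total 77.
Compare {#1, #2, #4}: total 78.
No size-3 selection does better; minimum is 76.

76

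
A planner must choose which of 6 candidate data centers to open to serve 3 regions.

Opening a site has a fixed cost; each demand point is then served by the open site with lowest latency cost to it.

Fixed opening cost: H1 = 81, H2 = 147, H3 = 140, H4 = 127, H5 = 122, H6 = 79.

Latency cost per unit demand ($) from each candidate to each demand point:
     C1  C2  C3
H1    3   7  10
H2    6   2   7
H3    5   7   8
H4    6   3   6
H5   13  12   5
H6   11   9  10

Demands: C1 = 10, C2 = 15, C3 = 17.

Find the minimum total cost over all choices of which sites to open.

334

Open {H4}: assign each demand point to its cheapest open site.
  C1→H4 10×6=60, C2→H4 15×3=45, C3→H4 17×6=102
  latency cost 207, fixed 127 → total 334.
Compare {H2}: latency cost 209 + fixed 147 = 356.
Compare {H1, H4}: latency cost 177 + fixed 208 = 385.
Compare {H1}: latency cost 305 + fixed 81 = 386.
All other subsets cost ≥ 356. Minimum total cost: 334.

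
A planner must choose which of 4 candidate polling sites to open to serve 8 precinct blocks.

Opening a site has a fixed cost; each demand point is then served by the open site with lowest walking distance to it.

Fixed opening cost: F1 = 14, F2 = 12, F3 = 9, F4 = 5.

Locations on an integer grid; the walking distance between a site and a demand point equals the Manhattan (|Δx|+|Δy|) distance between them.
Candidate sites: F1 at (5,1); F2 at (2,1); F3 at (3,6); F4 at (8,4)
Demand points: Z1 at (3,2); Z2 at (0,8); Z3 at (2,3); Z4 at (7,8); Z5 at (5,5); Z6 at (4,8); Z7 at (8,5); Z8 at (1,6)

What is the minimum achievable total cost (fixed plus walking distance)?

41

Open {F3, F4}: assign each demand point to its cheapest open site.
  Z1→F3 4, Z2→F3 5, Z3→F3 4, Z4→F4 5, Z5→F3 3, Z6→F3 3, Z7→F4 1, Z8→F3 2
  walking distance 27, fixed 14 → total 41.
Compare {F3}: walking distance 33 + fixed 9 = 42.
Compare {F2, F3, F4}: walking distance 23 + fixed 26 = 49.
Compare {F2, F3}: walking distance 29 + fixed 21 = 50.
All other subsets cost ≥ 42. Minimum total cost: 41.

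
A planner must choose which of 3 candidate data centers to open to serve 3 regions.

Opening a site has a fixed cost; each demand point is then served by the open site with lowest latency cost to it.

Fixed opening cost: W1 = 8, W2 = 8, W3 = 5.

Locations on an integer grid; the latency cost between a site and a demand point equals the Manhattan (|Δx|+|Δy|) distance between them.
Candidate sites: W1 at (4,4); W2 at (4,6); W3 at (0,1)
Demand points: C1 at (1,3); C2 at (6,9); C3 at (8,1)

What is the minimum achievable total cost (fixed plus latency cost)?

26

Open {W1}: assign each demand point to its cheapest open site.
  C1→W1 4, C2→W1 7, C3→W1 7
  latency cost 18, fixed 8 → total 26.
Compare {W2}: latency cost 20 + fixed 8 = 28.
Compare {W2, W3}: latency cost 16 + fixed 13 = 29.
Compare {W3}: latency cost 25 + fixed 5 = 30.
All other subsets cost ≥ 28. Minimum total cost: 26.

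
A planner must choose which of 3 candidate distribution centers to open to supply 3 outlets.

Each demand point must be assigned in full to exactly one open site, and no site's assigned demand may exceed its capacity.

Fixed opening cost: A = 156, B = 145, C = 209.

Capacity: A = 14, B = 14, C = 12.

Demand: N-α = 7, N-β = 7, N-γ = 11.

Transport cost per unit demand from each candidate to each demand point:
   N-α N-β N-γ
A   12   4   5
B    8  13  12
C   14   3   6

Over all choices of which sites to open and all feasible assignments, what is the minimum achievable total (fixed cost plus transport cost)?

Open {A, B}; cheapest assignment that respects the capacities:
  A (cap 14, load 11): N-γ — cost 11×5 = 55
  B (cap 14, load 14): N-α, N-β — cost 7×8 + 7×13 = 147
  Shipping 202, fixed 301 → total 503.
  Any other capacity-feasible assignment to {A, B} ships for at least 202.
Compare {A, C}: its best feasible assignment gives total 543.
Compare {B, C}: its best feasible assignment gives total 567.
Every other set of open sites that can feasibly serve all demand totals ≥ 543 even under its best assignment. Minimum: 503.

503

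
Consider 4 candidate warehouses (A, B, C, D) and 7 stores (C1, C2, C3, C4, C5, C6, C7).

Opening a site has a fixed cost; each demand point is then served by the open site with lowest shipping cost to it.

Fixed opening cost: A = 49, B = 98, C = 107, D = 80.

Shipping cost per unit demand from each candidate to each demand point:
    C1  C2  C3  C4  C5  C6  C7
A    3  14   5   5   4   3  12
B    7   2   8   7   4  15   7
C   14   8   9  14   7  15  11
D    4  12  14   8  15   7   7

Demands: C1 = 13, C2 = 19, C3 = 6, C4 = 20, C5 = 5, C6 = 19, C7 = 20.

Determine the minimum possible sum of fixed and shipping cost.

571

Open {A, B}: assign each demand point to its cheapest open site.
  C1→A 13×3=39, C2→B 19×2=38, C3→A 6×5=30, C4→A 20×5=100, C5→A 5×4=20, C6→A 19×3=57, C7→B 20×7=140
  shipping cost 424, fixed 147 → total 571.
Compare {A, B, D}: shipping cost 424 + fixed 227 = 651.
Compare {A, B, C}: shipping cost 424 + fixed 254 = 678.
Compare {A, D}: shipping cost 614 + fixed 129 = 743.
All other subsets cost ≥ 651. Minimum total cost: 571.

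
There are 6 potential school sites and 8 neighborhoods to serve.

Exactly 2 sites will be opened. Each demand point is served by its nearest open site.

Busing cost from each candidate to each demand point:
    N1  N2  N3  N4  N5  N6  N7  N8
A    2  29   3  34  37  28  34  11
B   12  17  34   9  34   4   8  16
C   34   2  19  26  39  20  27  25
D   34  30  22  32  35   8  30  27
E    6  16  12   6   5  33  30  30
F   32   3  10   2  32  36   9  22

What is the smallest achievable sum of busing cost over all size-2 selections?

73

Open {B, E}.
  N1→E 6, N2→E 16, N3→E 12, N4→E 6, N5→E 5, N6→B 4, N7→B 8, N8→B 16  ⇒ total 73.
Compare {B, F}: total 87.
Compare {A, B}: total 88.
No size-2 selection does better; minimum is 73.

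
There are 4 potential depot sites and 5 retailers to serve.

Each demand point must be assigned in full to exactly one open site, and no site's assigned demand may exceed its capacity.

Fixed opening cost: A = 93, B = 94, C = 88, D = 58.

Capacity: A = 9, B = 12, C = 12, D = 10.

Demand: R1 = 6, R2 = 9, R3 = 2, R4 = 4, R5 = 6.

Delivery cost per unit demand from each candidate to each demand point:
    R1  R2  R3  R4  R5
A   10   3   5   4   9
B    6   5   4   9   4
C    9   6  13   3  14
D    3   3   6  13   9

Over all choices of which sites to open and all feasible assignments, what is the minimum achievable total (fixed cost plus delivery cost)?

Open {A, B, D}; cheapest assignment that respects the capacities:
  A (cap 9, load 9): R2 — cost 9×3 = 27
  B (cap 12, load 12): R3, R4, R5 — cost 2×4 + 4×9 + 6×4 = 68
  D (cap 10, load 6): R1 — cost 6×3 = 18
  Shipping 113, fixed 245 → total 358.
  Any other capacity-feasible assignment to {A, B, D} ships for at least 113.
Compare {B, C, D}: its best feasible assignment gives total 365.
Compare {A, C, D}: its best feasible assignment gives total 392.
Every other set of open sites that can feasibly serve all demand totals ≥ 365 even under its best assignment. Minimum: 358.

358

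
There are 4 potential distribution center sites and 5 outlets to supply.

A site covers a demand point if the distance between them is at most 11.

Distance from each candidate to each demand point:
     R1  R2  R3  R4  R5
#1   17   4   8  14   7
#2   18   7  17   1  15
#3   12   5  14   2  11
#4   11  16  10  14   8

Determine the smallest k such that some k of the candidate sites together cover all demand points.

2

Coverage sets (demand points within 11 of each site):
  #1: {R2, R3, R5}
  #2: {R2, R4}
  #3: {R2, R4, R5}
  #4: {R1, R3, R5}
No single site covers all 5 demand points.
But {#2, #4} covers everything, so the minimum is 2.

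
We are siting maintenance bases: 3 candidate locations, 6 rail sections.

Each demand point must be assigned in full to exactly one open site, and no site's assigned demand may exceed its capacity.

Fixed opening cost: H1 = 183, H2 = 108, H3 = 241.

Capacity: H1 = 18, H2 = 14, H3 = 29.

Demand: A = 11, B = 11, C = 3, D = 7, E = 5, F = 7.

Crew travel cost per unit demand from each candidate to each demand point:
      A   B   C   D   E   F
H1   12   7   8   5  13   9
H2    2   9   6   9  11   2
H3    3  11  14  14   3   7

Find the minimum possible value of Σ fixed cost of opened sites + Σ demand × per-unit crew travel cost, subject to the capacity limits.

Open {H1, H3}; cheapest assignment that respects the capacities:
  H1 (cap 18, load 18): B, D — cost 11×7 + 7×5 = 112
  H3 (cap 29, load 26): A, C, E, F — cost 11×3 + 3×14 + 5×3 + 7×7 = 139
  Shipping 251, fixed 424 → total 675.
  Any other capacity-feasible assignment to {H1, H3} ships for at least 251.
Compare {H1, H2, H3}: its best feasible assignment gives total 724.
Every other set of open sites that can feasibly serve all demand totals ≥ 724 even under its best assignment. Minimum: 675.

675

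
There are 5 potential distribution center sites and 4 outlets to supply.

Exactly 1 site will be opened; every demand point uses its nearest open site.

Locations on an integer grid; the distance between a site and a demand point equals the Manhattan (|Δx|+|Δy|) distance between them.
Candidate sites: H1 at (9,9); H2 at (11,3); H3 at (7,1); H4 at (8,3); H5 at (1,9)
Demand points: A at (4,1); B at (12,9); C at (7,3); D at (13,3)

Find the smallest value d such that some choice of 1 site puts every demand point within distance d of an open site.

9

Open {H2}.
  Farthest demand point is A at distance 9 (to H2); all others are ≤ 9.
With {H4} the worst case is 10.
With {H1} the worst case is 13.
No size-1 selection achieves below 9.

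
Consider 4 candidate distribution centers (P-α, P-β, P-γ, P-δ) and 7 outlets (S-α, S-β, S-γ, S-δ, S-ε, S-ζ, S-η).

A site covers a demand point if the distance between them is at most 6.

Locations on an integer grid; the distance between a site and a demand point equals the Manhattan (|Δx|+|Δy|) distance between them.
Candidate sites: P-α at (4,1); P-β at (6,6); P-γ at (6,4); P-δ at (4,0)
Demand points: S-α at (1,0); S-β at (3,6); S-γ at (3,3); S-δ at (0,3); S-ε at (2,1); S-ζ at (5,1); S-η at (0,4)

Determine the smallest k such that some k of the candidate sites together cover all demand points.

Coverage sets (demand points within 6 of each site):
  P-α: {S-α, S-β, S-γ, S-δ, S-ε, S-ζ}
  P-β: {S-β, S-γ, S-ζ}
  P-γ: {S-β, S-γ, S-ζ, S-η}
  P-δ: {S-α, S-γ, S-ε, S-ζ}
No single site covers all 7 demand points.
But {P-α, P-γ} covers everything, so the minimum is 2.

2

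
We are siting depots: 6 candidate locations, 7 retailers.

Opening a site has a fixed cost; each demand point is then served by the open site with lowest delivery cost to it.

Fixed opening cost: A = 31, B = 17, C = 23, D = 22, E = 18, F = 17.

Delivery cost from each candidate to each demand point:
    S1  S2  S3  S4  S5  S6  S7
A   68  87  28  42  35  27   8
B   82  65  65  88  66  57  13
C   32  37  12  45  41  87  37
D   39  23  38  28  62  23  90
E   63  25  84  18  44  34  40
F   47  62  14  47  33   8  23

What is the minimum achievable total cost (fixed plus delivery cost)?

Open {E, F}: assign each demand point to its cheapest open site.
  S1→F 47, S2→E 25, S3→F 14, S4→E 18, S5→F 33, S6→F 8, S7→F 23
  delivery cost 168, fixed 35 → total 203.
Compare {D, F}: delivery cost 168 + fixed 39 = 207.
Compare {C, E, F}: delivery cost 151 + fixed 58 = 209.
Compare {B, E, F}: delivery cost 158 + fixed 52 = 210.
All other subsets cost ≥ 207. Minimum total cost: 203.

203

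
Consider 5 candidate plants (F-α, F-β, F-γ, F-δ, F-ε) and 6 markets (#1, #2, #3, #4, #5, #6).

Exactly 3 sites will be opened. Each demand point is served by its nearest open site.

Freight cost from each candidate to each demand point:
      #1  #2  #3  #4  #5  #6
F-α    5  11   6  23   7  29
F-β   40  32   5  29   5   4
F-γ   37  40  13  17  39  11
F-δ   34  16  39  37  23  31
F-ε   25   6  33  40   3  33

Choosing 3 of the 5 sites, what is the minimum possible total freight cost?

Open {F-α, F-β, F-ε}.
  #1→F-α 5, #2→F-ε 6, #3→F-β 5, #4→F-α 23, #5→F-ε 3, #6→F-β 4  ⇒ total 46.
Compare {F-α, F-β, F-γ}: total 47.
Compare {F-α, F-γ, F-ε}: total 48.
No size-3 selection does better; minimum is 46.

46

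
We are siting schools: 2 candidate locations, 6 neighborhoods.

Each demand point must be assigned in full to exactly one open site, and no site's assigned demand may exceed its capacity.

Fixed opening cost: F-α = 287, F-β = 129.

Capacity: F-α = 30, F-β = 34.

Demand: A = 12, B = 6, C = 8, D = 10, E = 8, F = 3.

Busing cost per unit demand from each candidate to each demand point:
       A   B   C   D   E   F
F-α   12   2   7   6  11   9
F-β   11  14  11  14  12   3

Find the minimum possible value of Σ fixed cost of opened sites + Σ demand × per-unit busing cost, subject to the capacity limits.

Open {F-α, F-β}; cheapest assignment that respects the capacities:
  F-α (cap 30, load 24): B, C, D — cost 6×2 + 8×7 + 10×6 = 128
  F-β (cap 34, load 23): A, E, F — cost 12×11 + 8×12 + 3×3 = 237
  Shipping 365, fixed 416 → total 781.
  Any other capacity-feasible assignment to {F-α, F-β} ships for at least 365.
Total demand is 47 and no other set of sites has combined capacity ≥ 47, so {F-α, F-β} is the only feasible choice of open sites. Minimum: 781.

781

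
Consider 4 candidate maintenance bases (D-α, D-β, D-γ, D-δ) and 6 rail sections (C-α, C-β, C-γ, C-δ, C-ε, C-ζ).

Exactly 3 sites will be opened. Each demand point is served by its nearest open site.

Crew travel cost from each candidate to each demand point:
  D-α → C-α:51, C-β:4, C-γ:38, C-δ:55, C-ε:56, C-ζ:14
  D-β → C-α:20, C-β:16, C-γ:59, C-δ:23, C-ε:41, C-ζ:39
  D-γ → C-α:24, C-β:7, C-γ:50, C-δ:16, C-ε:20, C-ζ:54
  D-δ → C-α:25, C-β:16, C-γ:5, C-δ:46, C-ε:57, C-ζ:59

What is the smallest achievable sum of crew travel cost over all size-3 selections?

83

Open {D-α, D-γ, D-δ}.
  C-α→D-γ 24, C-β→D-α 4, C-γ→D-δ 5, C-δ→D-γ 16, C-ε→D-γ 20, C-ζ→D-α 14  ⇒ total 83.
Compare {D-α, D-β, D-δ}: total 107.
Compare {D-β, D-γ, D-δ}: total 107.
No size-3 selection does better; minimum is 83.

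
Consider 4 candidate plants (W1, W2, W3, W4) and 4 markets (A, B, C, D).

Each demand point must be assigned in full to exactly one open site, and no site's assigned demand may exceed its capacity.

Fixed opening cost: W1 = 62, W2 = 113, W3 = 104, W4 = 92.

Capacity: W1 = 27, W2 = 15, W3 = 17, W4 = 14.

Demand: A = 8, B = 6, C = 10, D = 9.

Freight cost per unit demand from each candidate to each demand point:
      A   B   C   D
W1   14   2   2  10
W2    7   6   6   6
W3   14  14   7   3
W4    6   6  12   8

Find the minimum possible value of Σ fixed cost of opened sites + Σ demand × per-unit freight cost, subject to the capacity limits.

324

Open {W1, W4}; cheapest assignment that respects the capacities:
  W1 (cap 27, load 25): B, C, D — cost 6×2 + 10×2 + 9×10 = 122
  W4 (cap 14, load 8): A — cost 8×6 = 48
  Shipping 170, fixed 154 → total 324.
  Any other capacity-feasible assignment to {W1, W4} ships for at least 170.
Compare {W1, W3}: its best feasible assignment gives total 337.
Compare {W1, W2}: its best feasible assignment gives total 353.
Every other set of open sites that can feasibly serve all demand totals ≥ 337 even under its best assignment. Minimum: 324.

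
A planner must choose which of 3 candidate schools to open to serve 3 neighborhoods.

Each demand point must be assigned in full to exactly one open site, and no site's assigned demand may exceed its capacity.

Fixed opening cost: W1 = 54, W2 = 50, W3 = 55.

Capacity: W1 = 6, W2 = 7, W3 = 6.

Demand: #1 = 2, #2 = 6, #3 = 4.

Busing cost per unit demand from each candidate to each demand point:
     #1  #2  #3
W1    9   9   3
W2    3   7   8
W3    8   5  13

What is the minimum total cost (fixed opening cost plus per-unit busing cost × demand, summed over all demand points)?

169

Open {W1, W3}; cheapest assignment that respects the capacities:
  W1 (cap 6, load 6): #1, #3 — cost 2×9 + 4×3 = 30
  W3 (cap 6, load 6): #2 — cost 6×5 = 30
  Shipping 60, fixed 109 → total 169.
  Any other capacity-feasible assignment to {W1, W3} ships for at least 60.
Compare {W2, W3}: its best feasible assignment gives total 173.
Compare {W1, W2}: its best feasible assignment gives total 176.
Every other set of open sites that can feasibly serve all demand totals ≥ 173 even under its best assignment. Minimum: 169.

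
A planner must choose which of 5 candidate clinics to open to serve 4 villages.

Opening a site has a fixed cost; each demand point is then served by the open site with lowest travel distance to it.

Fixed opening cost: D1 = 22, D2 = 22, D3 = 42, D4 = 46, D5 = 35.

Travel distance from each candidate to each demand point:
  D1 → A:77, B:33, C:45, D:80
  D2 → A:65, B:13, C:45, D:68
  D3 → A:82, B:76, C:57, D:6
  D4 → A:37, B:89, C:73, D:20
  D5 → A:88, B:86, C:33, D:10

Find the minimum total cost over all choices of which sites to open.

178

Open {D2, D5}: assign each demand point to its cheapest open site.
  A→D2 65, B→D2 13, C→D5 33, D→D5 10
  travel distance 121, fixed 57 → total 178.
Compare {D2, D4}: travel distance 115 + fixed 68 = 183.
Compare {D2, D3}: travel distance 129 + fixed 64 = 193.
Compare {D2, D4, D5}: travel distance 93 + fixed 103 = 196.
All other subsets cost ≥ 183. Minimum total cost: 178.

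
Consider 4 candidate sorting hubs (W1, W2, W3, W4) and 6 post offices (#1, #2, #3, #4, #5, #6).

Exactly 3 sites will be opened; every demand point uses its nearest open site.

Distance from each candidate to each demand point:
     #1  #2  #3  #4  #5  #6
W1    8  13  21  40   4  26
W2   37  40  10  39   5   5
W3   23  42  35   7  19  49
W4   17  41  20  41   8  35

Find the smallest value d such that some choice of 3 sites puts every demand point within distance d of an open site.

13

Open {W1, W2, W3}.
  Farthest demand point is #2 at distance 13 (to W1); all others are ≤ 13.
With {W1, W3, W4} the worst case is 26.
With {W1, W2, W4} the worst case is 39.
No size-3 selection achieves below 13.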